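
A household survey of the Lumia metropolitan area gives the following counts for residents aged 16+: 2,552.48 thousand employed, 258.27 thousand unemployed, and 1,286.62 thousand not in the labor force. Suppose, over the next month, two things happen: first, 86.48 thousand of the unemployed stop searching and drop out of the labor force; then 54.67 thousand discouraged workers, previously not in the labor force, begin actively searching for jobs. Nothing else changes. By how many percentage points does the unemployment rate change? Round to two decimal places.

Initially, labor force = 2,552.48 + 258.27 = 2,810.75 thousand, so u = 258.27/2,810.75 = 9.19%.
After the first change, unemployed and labor force both fall by 86.48 → E = 2,552.48, U = 171.79, labor force = 2,724.27 thousand.
After the second change, unemployed and labor force both rise by 54.67 → E = 2,552.48, U = 226.46, labor force = 2,778.94 thousand.
New unemployment rate = 226.46 / 2,778.94 = 8.15%.
Change = 8.15% − 9.19% = −1.04 percentage points.

The unemployment rate changes by −1.04 percentage points.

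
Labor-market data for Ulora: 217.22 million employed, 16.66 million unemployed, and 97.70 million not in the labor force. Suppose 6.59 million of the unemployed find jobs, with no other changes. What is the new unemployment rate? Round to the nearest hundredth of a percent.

New unemployment rate ≈ 4.31%.

Initially, labor force = 217.22 + 16.66 = 233.88 million, so u = 16.66/233.88 = 7.12%.
After the change, unemployed falls and employed rises by 6.59; labor force unchanged → E = 223.81, U = 10.07, labor force = 233.88 million.
New unemployment rate = 10.07 / 233.88 = 4.31%.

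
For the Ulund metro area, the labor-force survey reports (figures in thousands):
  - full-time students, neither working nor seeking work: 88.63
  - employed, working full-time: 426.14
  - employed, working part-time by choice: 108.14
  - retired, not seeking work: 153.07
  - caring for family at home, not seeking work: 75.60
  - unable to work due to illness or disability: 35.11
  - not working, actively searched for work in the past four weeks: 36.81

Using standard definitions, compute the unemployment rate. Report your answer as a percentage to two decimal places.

Employed = 426.14 + 108.14 = 534.28 thousand.
Unemployed = 36.81 thousand.
Labor force = 534.28 + 36.81 = 571.09 thousand.
Unemployment rate = 36.81 / 571.09 = 6.45%.

Unemployment rate ≈ 6.45%.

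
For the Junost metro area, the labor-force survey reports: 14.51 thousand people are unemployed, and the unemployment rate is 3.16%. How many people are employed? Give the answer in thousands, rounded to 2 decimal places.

Labor force = U / u = 14.51 / 0.0316 ≈ 459.18 thousand.
Employed = labor force − unemployed = 459.18 − 14.51 = 444.67 thousand.

About 444.67 thousand are employed.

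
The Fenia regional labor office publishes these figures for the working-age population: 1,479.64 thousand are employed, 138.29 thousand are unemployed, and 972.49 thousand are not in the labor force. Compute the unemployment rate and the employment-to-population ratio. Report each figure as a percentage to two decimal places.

Labor force = employed + unemployed = 1,479.64 + 138.29 = 1,617.93 thousand.
Working-age population = 1,617.93 + 972.49 = 2,590.42 thousand.
Unemployment rate = 138.29 / 1,617.93 = 8.55%.
Employment-population ratio = 1,479.64 / 2,590.42 = 57.12%.

Unemployment rate ≈ 8.55%; employment-population ratio ≈ 57.12%.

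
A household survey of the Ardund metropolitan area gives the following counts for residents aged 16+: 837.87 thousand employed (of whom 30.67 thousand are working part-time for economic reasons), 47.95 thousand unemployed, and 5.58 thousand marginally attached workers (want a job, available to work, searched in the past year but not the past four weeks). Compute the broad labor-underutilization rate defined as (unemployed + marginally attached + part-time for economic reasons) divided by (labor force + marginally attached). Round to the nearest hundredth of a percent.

Labor force = 837.87 + 47.95 = 885.82 thousand.
Numerator = 47.95 + 5.58 + 30.67 = 84.20 thousand.
Denominator = 885.82 + 5.58 = 891.40 thousand.
Broad rate = 84.20 / 891.40 = 9.45%.

Broad underutilization rate ≈ 9.45%.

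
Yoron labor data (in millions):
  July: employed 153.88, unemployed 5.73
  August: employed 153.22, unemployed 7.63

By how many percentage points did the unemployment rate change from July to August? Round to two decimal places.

The unemployment rate changed by +1.15 percentage points.

July: labor force = 153.88 + 5.73 = 159.61; u = 5.73/159.61 = 3.59%.
August: labor force = 153.22 + 7.63 = 160.85; u = 7.63/160.85 = 4.74%.
Change = 4.74% − 3.59% = +1.15 pp.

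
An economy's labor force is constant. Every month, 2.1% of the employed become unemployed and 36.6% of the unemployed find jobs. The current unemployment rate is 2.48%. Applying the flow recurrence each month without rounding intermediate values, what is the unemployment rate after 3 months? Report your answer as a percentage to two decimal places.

With a fixed labor force, u_{t+1} = u_t + s·(1−u_t) − f·u_t = u_t·(1−s−f) + s.
Here 1−s−f = 0.613 and s = 0.021.
u_1 = 0.024800 × 0.613 + 0.021 = 0.036202.
u_2 = 0.036202 × 0.613 + 0.021 = 0.043192.
u_3 = 0.043192 × 0.613 + 0.021 = 0.047477.

Unemployment rate after three months ≈ 4.75%.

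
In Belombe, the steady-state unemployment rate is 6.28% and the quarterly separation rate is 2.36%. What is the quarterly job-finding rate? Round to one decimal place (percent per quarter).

Job-finding rate ≈ 35.2% per quarter.

From u* = s/(s+f): f = s·(1−u)/u.
f = 2.36 × (1 − 0.0628) / 0.0628 = 2.2118 / 0.0628 ≈ 35.2% per quarter.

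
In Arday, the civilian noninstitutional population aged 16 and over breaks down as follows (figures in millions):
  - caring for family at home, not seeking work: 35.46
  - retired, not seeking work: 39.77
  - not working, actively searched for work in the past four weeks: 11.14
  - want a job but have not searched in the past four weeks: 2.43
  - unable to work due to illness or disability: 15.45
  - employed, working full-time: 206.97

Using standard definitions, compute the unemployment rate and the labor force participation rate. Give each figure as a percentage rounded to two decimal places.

Employed = 206.97 million.
Unemployed = 11.14 million.
Labor force = 206.97 + 11.14 = 218.11 million.
Not in labor force = 35.46 + 39.77 + 2.43 + 15.45 = 93.11 million (those not working and not actively searching are outside the labor force — including those who want a job but have given up searching).
Civilian working-age population = 218.11 + 93.11 = 311.22 million.
Unemployment rate = 11.14 / 218.11 = 5.11%.
Labor force participation rate = 218.11 / 311.22 = 70.08%.

Unemployment rate ≈ 5.11%; labor force participation rate ≈ 70.08%.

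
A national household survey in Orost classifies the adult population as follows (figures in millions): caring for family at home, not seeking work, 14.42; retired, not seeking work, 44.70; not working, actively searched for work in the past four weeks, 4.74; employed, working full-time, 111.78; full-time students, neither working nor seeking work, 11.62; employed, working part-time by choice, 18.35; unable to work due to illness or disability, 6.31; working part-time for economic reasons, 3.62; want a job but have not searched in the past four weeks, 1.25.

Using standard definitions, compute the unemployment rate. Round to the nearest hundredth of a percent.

Unemployment rate ≈ 3.42%.

Employed = 111.78 + 18.35 + 3.62 = 133.75 million (anyone who worked, including part-time for economic reasons, counts as employed).
Unemployed = 4.74 million.
Labor force = 133.75 + 4.74 = 138.49 million.
Unemployment rate = 4.74 / 138.49 = 3.42%.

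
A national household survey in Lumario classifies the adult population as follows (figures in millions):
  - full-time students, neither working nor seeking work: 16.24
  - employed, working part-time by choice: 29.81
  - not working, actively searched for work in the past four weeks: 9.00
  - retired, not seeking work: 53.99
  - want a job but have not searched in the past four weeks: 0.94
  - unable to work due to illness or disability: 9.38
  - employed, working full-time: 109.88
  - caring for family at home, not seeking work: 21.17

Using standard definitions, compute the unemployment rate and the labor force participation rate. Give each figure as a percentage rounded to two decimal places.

Employed = 29.81 + 109.88 = 139.69 million.
Unemployed = 9.00 million.
Labor force = 139.69 + 9.00 = 148.69 million.
Not in labor force = 16.24 + 53.99 + 0.94 + 9.38 + 21.17 = 101.72 million (those not working and not actively searching are outside the labor force — including those who want a job but have given up searching).
Civilian working-age population = 148.69 + 101.72 = 250.41 million.
Unemployment rate = 9.00 / 148.69 = 6.05%.
Labor force participation rate = 148.69 / 250.41 = 59.38%.

Unemployment rate ≈ 6.05%; labor force participation rate ≈ 59.38%.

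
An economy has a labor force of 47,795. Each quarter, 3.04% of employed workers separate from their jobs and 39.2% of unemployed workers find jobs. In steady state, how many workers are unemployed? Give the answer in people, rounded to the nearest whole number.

Steady-state unemployment rate u* = s/(s+f) = 3.04/(3.04+39.2) = 0.071970.
Unemployed = u* × labor force = 0.071970 × 47,795 ≈ 3,440.

About 3,440 are unemployed in steady state.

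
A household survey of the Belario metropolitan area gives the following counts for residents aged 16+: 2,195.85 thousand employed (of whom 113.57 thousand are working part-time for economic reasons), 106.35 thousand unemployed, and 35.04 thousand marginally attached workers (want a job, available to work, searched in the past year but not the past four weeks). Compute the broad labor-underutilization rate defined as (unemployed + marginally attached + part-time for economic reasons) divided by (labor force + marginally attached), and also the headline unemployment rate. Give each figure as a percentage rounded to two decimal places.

Labor force = 2,195.85 + 106.35 = 2,302.20 thousand.
Numerator = 106.35 + 35.04 + 113.57 = 254.96 thousand.
Denominator = 2,302.20 + 35.04 = 2,337.24 thousand.
Broad rate = 254.96 / 2,337.24 = 10.91%.
Headline unemployment rate = 106.35 / 2,302.20 = 4.62%.

Broad underutilization rate ≈ 10.91%; headline unemployment rate ≈ 4.62%.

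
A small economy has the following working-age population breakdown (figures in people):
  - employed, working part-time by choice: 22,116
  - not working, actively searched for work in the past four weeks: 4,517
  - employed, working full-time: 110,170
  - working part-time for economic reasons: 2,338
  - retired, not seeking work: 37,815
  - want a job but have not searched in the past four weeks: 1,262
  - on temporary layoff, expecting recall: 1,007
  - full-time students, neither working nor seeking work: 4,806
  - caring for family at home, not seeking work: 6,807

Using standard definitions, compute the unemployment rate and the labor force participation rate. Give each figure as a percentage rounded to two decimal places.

Unemployment rate ≈ 3.94%; labor force participation rate ≈ 73.44%.

Employed = 22,116 + 110,170 + 2,338 = 134,624 (anyone who worked, including part-time for economic reasons, counts as employed).
Unemployed = 4,517 + 1,007 = 5,524 (jobless and actively searching, or on temporary layoff).
Labor force = 134,624 + 5,524 = 140,148.
Not in labor force = 37,815 + 1,262 + 4,806 + 6,807 = 50,690 (those not working and not actively searching are outside the labor force — including those who want a job but have given up searching).
Civilian working-age population = 140,148 + 50,690 = 190,838.
Unemployment rate = 5,524 / 140,148 = 3.94%.
Labor force participation rate = 140,148 / 190,838 = 73.44%.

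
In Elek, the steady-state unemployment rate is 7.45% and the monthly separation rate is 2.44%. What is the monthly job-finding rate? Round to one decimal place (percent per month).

Job-finding rate ≈ 30.3% per month.

From u* = s/(s+f): f = s·(1−u)/u.
f = 2.44 × (1 − 0.0745) / 0.0745 = 2.2582 / 0.0745 ≈ 30.3% per month.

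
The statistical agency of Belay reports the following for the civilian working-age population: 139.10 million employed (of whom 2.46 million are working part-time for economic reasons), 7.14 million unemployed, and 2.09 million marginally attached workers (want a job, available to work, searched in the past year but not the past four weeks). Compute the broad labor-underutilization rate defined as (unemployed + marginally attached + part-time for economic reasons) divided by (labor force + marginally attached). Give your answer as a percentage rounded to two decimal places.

Labor force = 139.10 + 7.14 = 146.24 million.
Numerator = 7.14 + 2.09 + 2.46 = 11.69 million.
Denominator = 146.24 + 2.09 = 148.33 million.
Broad rate = 11.69 / 148.33 = 7.88%.

Broad underutilization rate ≈ 7.88%.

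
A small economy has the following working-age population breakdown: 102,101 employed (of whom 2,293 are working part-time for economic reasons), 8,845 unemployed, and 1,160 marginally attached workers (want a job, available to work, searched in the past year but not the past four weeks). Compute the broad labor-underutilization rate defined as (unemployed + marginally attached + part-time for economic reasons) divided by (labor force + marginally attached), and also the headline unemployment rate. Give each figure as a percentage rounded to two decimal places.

Broad underutilization rate ≈ 10.97%; headline unemployment rate ≈ 7.97%.

Labor force = 102,101 + 8,845 = 110,946.
Numerator = 8,845 + 1,160 + 2,293 = 12,298.
Denominator = 110,946 + 1,160 = 112,106.
Broad rate = 12,298 / 112,106 = 10.97%.
Headline unemployment rate = 8,845 / 110,946 = 7.97%.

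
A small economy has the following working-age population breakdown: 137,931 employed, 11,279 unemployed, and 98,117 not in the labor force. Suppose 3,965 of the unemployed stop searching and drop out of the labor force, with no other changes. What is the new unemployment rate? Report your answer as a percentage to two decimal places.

New unemployment rate ≈ 5.04%.

Initially, labor force = 137,931 + 11,279 = 149,210, so u = 11,279/149,210 = 7.56%.
After the change, unemployed and labor force both fall by 3,965 → E = 137,931, U = 7,314, labor force = 145,245.
New unemployment rate = 7,314 / 145,245 = 5.04%.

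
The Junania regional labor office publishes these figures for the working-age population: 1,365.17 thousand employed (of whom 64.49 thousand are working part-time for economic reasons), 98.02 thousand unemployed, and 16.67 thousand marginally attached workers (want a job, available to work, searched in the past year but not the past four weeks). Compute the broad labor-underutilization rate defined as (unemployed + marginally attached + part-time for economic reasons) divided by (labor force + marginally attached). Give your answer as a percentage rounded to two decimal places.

Broad underutilization rate ≈ 12.11%.

Labor force = 1,365.17 + 98.02 = 1,463.19 thousand.
Numerator = 98.02 + 16.67 + 64.49 = 179.18 thousand.
Denominator = 1,463.19 + 16.67 = 1,479.86 thousand.
Broad rate = 179.18 / 1,479.86 = 12.11%.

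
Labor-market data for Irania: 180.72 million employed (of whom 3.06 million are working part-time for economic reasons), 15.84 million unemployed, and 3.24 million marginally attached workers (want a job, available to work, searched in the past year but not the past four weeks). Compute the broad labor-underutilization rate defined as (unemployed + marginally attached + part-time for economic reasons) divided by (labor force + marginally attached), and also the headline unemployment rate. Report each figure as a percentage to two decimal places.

Labor force = 180.72 + 15.84 = 196.56 million.
Numerator = 15.84 + 3.24 + 3.06 = 22.14 million.
Denominator = 196.56 + 3.24 = 199.80 million.
Broad rate = 22.14 / 199.80 = 11.08%.
Headline unemployment rate = 15.84 / 196.56 = 8.06%.

Broad underutilization rate ≈ 11.08%; headline unemployment rate ≈ 8.06%.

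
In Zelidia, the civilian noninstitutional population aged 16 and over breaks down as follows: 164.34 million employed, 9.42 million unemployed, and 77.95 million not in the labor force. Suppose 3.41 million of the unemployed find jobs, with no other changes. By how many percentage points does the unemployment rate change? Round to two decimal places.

The unemployment rate changes by −1.96 percentage points.

Initially, labor force = 164.34 + 9.42 = 173.76 million, so u = 9.42/173.76 = 5.42%.
After the change, unemployed falls and employed rises by 3.41; labor force unchanged → E = 167.75, U = 6.01, labor force = 173.76 million.
New unemployment rate = 6.01 / 173.76 = 3.46%.
Change = 3.46% − 5.42% = −1.96 percentage points.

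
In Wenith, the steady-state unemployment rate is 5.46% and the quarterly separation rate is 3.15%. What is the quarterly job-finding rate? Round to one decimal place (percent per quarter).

Job-finding rate ≈ 54.5% per quarter.

From u* = s/(s+f): f = s·(1−u)/u.
f = 3.15 × (1 − 0.0546) / 0.0546 = 2.9780 / 0.0546 ≈ 54.5% per quarter.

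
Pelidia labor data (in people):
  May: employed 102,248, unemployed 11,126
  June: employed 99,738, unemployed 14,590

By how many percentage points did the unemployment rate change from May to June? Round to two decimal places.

The unemployment rate changed by +2.95 percentage points.

May: labor force = 102,248 + 11,126 = 113,374; u = 11,126/113,374 = 9.81%.
June: labor force = 99,738 + 14,590 = 114,328; u = 14,590/114,328 = 12.76%.
Change = 12.76% − 9.81% = +2.95 pp.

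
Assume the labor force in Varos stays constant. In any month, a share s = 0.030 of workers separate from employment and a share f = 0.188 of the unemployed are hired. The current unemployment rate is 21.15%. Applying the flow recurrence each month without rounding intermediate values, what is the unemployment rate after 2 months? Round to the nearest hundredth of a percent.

With a fixed labor force, u_{t+1} = u_t + s·(1−u_t) − f·u_t = u_t·(1−s−f) + s.
Here 1−s−f = 0.782 and s = 0.030.
u_1 = 0.211500 × 0.782 + 0.030 = 0.195393.
u_2 = 0.195393 × 0.782 + 0.030 = 0.182797.

Unemployment rate after two months ≈ 18.28%.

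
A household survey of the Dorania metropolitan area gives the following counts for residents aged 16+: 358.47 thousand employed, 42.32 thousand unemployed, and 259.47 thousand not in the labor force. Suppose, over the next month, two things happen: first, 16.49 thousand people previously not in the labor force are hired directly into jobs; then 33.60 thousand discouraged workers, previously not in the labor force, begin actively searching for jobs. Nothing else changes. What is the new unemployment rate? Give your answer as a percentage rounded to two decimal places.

New unemployment rate ≈ 16.84%.

Initially, labor force = 358.47 + 42.32 = 400.79 thousand, so u = 42.32/400.79 = 10.56%.
After the first change, employed and labor force both rise by 16.49; unemployed unchanged → E = 374.96, U = 42.32, labor force = 417.28 thousand.
After the second change, unemployed and labor force both rise by 33.60 → E = 374.96, U = 75.92, labor force = 450.88 thousand.
New unemployment rate = 75.92 / 450.88 = 16.84%.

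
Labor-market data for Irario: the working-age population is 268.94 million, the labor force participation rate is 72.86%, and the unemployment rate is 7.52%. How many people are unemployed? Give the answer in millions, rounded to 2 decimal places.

About 14.74 million are unemployed.

Labor force = 0.7286 × 268.94 = 195.95 million.
Unemployed = 0.0752 × 195.95 ≈ 14.74 million.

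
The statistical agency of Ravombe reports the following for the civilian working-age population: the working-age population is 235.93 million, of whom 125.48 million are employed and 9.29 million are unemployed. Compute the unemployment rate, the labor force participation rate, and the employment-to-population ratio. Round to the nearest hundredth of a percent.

Unemployment rate ≈ 6.89%; labor force participation rate ≈ 57.12%; employment-population ratio ≈ 53.19%.

Labor force = employed + unemployed = 125.48 + 9.29 = 134.77 million.
Unemployment rate = 9.29 / 134.77 = 6.89%.
Labor force participation rate = 134.77 / 235.93 = 57.12%.
Employment-population ratio = 125.48 / 235.93 = 53.19%.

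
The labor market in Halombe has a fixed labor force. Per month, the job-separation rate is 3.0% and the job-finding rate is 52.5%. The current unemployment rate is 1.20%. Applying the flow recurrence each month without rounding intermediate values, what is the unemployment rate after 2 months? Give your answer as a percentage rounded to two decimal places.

With a fixed labor force, u_{t+1} = u_t + s·(1−u_t) − f·u_t = u_t·(1−s−f) + s.
Here 1−s−f = 0.445 and s = 0.030.
u_1 = 0.012000 × 0.445 + 0.030 = 0.035340.
u_2 = 0.035340 × 0.445 + 0.030 = 0.045726.

Unemployment rate after two months ≈ 4.57%.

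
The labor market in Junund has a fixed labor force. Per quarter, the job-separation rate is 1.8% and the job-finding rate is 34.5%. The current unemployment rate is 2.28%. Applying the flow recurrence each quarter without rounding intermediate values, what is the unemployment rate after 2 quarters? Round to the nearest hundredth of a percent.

With a fixed labor force, u_{t+1} = u_t + s·(1−u_t) − f·u_t = u_t·(1−s−f) + s.
Here 1−s−f = 0.637 and s = 0.018.
u_1 = 0.022800 × 0.637 + 0.018 = 0.032524.
u_2 = 0.032524 × 0.637 + 0.018 = 0.038718.

Unemployment rate after two quarters ≈ 3.87%.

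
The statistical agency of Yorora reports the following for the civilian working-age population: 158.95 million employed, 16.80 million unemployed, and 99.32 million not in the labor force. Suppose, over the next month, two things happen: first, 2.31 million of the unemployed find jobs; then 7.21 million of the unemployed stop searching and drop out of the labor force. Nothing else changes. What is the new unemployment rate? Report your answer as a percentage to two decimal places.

Initially, labor force = 158.95 + 16.80 = 175.75 million, so u = 16.80/175.75 = 9.56%.
After the first change, unemployed falls and employed rises by 2.31; labor force unchanged → E = 161.26, U = 14.49, labor force = 175.75 million.
After the second change, unemployed and labor force both fall by 7.21 → E = 161.26, U = 7.28, labor force = 168.54 million.
New unemployment rate = 7.28 / 168.54 = 4.32%.

New unemployment rate ≈ 4.32%.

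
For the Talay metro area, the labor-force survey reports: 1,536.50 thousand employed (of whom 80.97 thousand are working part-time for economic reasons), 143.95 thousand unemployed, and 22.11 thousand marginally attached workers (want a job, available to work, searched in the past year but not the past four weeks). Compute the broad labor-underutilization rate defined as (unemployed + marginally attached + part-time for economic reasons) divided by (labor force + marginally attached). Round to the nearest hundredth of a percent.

Labor force = 1,536.50 + 143.95 = 1,680.45 thousand.
Numerator = 143.95 + 22.11 + 80.97 = 247.03 thousand.
Denominator = 1,680.45 + 22.11 = 1,702.56 thousand.
Broad rate = 247.03 / 1,702.56 = 14.51%.

Broad underutilization rate ≈ 14.51%.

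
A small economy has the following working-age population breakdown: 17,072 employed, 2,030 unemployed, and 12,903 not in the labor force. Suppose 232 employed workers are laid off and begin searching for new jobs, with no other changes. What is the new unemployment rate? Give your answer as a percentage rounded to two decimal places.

New unemployment rate ≈ 11.84%.

Initially, labor force = 17,072 + 2,030 = 19,102, so u = 2,030/19,102 = 10.63%.
After the change, employed falls and unemployed rises by 232; labor force unchanged → E = 16,840, U = 2,262, labor force = 19,102.
New unemployment rate = 2,262 / 19,102 = 11.84%.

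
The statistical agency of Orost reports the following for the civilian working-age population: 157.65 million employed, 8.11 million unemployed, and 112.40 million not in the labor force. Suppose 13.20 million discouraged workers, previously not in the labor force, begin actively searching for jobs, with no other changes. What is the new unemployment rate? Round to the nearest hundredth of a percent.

Initially, labor force = 157.65 + 8.11 = 165.76 million, so u = 8.11/165.76 = 4.89%.
After the change, unemployed and labor force both rise by 13.20 → E = 157.65, U = 21.31, labor force = 178.96 million.
New unemployment rate = 21.31 / 178.96 = 11.91%.

New unemployment rate ≈ 11.91%.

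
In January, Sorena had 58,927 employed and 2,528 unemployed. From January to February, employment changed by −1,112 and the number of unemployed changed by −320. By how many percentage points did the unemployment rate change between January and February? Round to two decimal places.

January: labor force = 58,927 + 2,528 = 61,455; u = 2,528/61,455 = 4.11%.
February: labor force = 57,815 + 2,208 = 60,023; u = 2,208/60,023 = 3.68%.
Change = 3.68% − 4.11% = −0.43 pp.

The unemployment rate changed by −0.43 percentage points.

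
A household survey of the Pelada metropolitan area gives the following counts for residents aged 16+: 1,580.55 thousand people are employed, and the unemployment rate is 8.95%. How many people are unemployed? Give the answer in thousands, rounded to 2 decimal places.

About 155.36 thousand are unemployed.

Let U be the number unemployed. The labor force is E + U, and U/(E+U) = 0.0895.
So U = 0.0895 × 1,580.55 / (1 − 0.0895) = 141.4592 / 0.9105 ≈ 155.36 thousand.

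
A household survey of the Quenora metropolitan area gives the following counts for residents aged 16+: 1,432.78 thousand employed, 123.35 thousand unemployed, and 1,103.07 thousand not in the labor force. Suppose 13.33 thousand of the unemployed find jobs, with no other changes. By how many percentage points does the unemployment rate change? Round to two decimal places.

Initially, labor force = 1,432.78 + 123.35 = 1,556.13 thousand, so u = 123.35/1,556.13 = 7.93%.
After the change, unemployed falls and employed rises by 13.33; labor force unchanged → E = 1,446.11, U = 110.02, labor force = 1,556.13 thousand.
New unemployment rate = 110.02 / 1,556.13 = 7.07%.
Change = 7.07% − 7.93% = −0.86 percentage points.

The unemployment rate changes by −0.86 percentage points.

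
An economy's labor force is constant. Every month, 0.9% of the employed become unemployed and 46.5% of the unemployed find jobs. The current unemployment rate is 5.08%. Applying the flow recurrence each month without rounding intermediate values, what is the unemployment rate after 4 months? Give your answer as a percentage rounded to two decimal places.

With a fixed labor force, u_{t+1} = u_t + s·(1−u_t) − f·u_t = u_t·(1−s−f) + s.
Here 1−s−f = 0.526 and s = 0.009.
u_1 = 0.050800 × 0.526 + 0.009 = 0.035721.
u_2 = 0.035721 × 0.526 + 0.009 = 0.027789.
u_3 = 0.027789 × 0.526 + 0.009 = 0.023617.
u_4 = 0.023617 × 0.526 + 0.009 = 0.021423.

Unemployment rate after four months ≈ 2.14%.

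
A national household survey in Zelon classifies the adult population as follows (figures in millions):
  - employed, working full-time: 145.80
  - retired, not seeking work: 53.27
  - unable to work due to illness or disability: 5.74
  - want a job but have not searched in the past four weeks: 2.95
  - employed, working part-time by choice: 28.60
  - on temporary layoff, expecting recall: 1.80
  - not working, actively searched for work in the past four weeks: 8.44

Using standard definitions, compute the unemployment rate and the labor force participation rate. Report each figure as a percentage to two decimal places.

Employed = 145.80 + 28.60 = 174.40 million.
Unemployed = 1.80 + 8.44 = 10.24 million (jobless and actively searching, or on temporary layoff).
Labor force = 174.40 + 10.24 = 184.64 million.
Not in labor force = 53.27 + 5.74 + 2.95 = 61.96 million (those not working and not actively searching are outside the labor force — including those who want a job but have given up searching).
Civilian working-age population = 184.64 + 61.96 = 246.60 million.
Unemployment rate = 10.24 / 184.64 = 5.55%.
Labor force participation rate = 184.64 / 246.60 = 74.87%.

Unemployment rate ≈ 5.55%; labor force participation rate ≈ 74.87%.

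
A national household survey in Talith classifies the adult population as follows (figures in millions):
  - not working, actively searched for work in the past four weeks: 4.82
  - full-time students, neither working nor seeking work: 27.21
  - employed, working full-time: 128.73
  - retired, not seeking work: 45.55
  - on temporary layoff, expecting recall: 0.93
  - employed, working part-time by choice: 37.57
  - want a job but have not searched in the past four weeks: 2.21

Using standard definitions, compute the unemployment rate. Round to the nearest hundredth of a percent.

Employed = 128.73 + 37.57 = 166.30 million.
Unemployed = 4.82 + 0.93 = 5.75 million (jobless and actively searching, or on temporary layoff).
Labor force = 166.30 + 5.75 = 172.05 million.
Unemployment rate = 5.75 / 172.05 = 3.34%.

Unemployment rate ≈ 3.34%.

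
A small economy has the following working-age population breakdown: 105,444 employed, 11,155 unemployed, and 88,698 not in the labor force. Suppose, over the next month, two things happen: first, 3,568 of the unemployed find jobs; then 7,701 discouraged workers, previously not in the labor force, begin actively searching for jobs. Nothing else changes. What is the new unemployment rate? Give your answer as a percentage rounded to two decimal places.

Initially, labor force = 105,444 + 11,155 = 116,599, so u = 11,155/116,599 = 9.57%.
After the first change, unemployed falls and employed rises by 3,568; labor force unchanged → E = 109,012, U = 7,587, labor force = 116,599.
After the second change, unemployed and labor force both rise by 7,701 → E = 109,012, U = 15,288, labor force = 124,300.
New unemployment rate = 15,288 / 124,300 = 12.30%.

New unemployment rate ≈ 12.30%.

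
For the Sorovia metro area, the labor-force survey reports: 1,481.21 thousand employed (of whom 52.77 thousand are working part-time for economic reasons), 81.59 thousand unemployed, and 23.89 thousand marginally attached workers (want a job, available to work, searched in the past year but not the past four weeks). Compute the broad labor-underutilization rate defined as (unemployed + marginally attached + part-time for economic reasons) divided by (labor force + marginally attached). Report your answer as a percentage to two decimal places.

Labor force = 1,481.21 + 81.59 = 1,562.80 thousand.
Numerator = 81.59 + 23.89 + 52.77 = 158.25 thousand.
Denominator = 1,562.80 + 23.89 = 1,586.69 thousand.
Broad rate = 158.25 / 1,586.69 = 9.97%.

Broad underutilization rate ≈ 9.97%.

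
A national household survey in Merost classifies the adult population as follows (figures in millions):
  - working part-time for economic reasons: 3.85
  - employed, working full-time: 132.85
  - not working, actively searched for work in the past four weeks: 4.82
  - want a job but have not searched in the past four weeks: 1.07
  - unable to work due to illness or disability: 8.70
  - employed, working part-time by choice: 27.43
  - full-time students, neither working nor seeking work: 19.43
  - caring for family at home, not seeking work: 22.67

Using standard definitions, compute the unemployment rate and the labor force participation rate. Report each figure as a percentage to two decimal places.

Unemployment rate ≈ 2.85%; labor force participation rate ≈ 76.51%.

Employed = 3.85 + 132.85 + 27.43 = 164.13 million (anyone who worked, including part-time for economic reasons, counts as employed).
Unemployed = 4.82 million.
Labor force = 164.13 + 4.82 = 168.95 million.
Not in labor force = 1.07 + 8.70 + 19.43 + 22.67 = 51.87 million (those not working and not actively searching are outside the labor force — including those who want a job but have given up searching).
Civilian working-age population = 168.95 + 51.87 = 220.82 million.
Unemployment rate = 4.82 / 168.95 = 2.85%.
Labor force participation rate = 168.95 / 220.82 = 76.51%.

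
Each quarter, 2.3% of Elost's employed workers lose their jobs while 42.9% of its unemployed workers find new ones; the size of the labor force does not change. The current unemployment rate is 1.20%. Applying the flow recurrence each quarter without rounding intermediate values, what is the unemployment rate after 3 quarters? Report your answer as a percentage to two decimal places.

With a fixed labor force, u_{t+1} = u_t + s·(1−u_t) − f·u_t = u_t·(1−s−f) + s.
Here 1−s−f = 0.548 and s = 0.023.
u_1 = 0.012000 × 0.548 + 0.023 = 0.029576.
u_2 = 0.029576 × 0.548 + 0.023 = 0.039208.
u_3 = 0.039208 × 0.548 + 0.023 = 0.044486.

Unemployment rate after three quarters ≈ 4.45%.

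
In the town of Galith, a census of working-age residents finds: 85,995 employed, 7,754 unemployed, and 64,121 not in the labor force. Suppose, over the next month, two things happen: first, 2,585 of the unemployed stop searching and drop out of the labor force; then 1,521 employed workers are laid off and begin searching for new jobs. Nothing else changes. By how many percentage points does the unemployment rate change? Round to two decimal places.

Initially, labor force = 85,995 + 7,754 = 93,749, so u = 7,754/93,749 = 8.27%.
After the first change, unemployed and labor force both fall by 2,585 → E = 85,995, U = 5,169, labor force = 91,164.
After the second change, employed falls and unemployed rises by 1,521; labor force unchanged → E = 84,474, U = 6,690, labor force = 91,164.
New unemployment rate = 6,690 / 91,164 = 7.34%.
Change = 7.34% − 8.27% = −0.93 percentage points.

The unemployment rate changes by −0.93 percentage points.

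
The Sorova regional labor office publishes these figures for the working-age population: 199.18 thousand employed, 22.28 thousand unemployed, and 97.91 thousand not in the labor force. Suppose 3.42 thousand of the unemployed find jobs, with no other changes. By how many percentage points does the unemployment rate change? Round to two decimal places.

Initially, labor force = 199.18 + 22.28 = 221.46 thousand, so u = 22.28/221.46 = 10.06%.
After the change, unemployed falls and employed rises by 3.42; labor force unchanged → E = 202.60, U = 18.86, labor force = 221.46 thousand.
New unemployment rate = 18.86 / 221.46 = 8.52%.
Change = 8.52% − 10.06% = −1.54 percentage points.

The unemployment rate changes by −1.54 percentage points.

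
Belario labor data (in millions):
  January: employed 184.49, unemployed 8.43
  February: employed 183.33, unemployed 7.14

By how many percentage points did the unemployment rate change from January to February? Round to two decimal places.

January: labor force = 184.49 + 8.43 = 192.92; u = 8.43/192.92 = 4.37%.
February: labor force = 183.33 + 7.14 = 190.47; u = 7.14/190.47 = 3.75%.
Change = 3.75% − 4.37% = −0.62 pp.

The unemployment rate changed by −0.62 percentage points.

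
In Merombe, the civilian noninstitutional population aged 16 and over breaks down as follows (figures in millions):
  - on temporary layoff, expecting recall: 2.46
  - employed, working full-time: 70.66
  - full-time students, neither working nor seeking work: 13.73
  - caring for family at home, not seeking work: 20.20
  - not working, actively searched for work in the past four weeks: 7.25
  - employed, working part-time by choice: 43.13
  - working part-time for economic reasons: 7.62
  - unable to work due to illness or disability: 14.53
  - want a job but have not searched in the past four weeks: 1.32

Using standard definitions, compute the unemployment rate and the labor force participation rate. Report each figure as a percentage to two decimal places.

Unemployment rate ≈ 7.41%; labor force participation rate ≈ 72.48%.

Employed = 70.66 + 43.13 + 7.62 = 121.41 million (anyone who worked, including part-time for economic reasons, counts as employed).
Unemployed = 2.46 + 7.25 = 9.71 million (jobless and actively searching, or on temporary layoff).
Labor force = 121.41 + 9.71 = 131.12 million.
Not in labor force = 13.73 + 20.20 + 14.53 + 1.32 = 49.78 million (those not working and not actively searching are outside the labor force — including those who want a job but have given up searching).
Civilian working-age population = 131.12 + 49.78 = 180.90 million.
Unemployment rate = 9.71 / 131.12 = 7.41%.
Labor force participation rate = 131.12 / 180.90 = 72.48%.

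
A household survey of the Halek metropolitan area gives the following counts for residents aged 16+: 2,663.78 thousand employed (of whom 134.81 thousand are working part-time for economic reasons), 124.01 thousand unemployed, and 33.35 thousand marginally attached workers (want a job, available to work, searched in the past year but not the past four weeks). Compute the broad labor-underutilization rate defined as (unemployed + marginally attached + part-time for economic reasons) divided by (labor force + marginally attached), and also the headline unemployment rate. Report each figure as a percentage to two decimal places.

Labor force = 2,663.78 + 124.01 = 2,787.79 thousand.
Numerator = 124.01 + 33.35 + 134.81 = 292.17 thousand.
Denominator = 2,787.79 + 33.35 = 2,821.14 thousand.
Broad rate = 292.17 / 2,821.14 = 10.36%.
Headline unemployment rate = 124.01 / 2,787.79 = 4.45%.

Broad underutilization rate ≈ 10.36%; headline unemployment rate ≈ 4.45%.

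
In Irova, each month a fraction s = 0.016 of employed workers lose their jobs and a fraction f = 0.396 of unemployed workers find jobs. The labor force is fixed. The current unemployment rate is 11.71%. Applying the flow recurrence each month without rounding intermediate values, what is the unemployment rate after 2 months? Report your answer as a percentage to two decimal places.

Unemployment rate after two months ≈ 6.59%.

With a fixed labor force, u_{t+1} = u_t + s·(1−u_t) − f·u_t = u_t·(1−s−f) + s.
Here 1−s−f = 0.588 and s = 0.016.
u_1 = 0.117100 × 0.588 + 0.016 = 0.084855.
u_2 = 0.084855 × 0.588 + 0.016 = 0.065895.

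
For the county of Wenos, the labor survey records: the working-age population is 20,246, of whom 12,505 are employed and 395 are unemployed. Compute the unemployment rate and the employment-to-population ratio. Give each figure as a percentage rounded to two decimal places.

Labor force = employed + unemployed = 12,505 + 395 = 12,900.
Unemployment rate = 395 / 12,900 = 3.06%.
Employment-population ratio = 12,505 / 20,246 = 61.77%.

Unemployment rate ≈ 3.06%; employment-population ratio ≈ 61.77%.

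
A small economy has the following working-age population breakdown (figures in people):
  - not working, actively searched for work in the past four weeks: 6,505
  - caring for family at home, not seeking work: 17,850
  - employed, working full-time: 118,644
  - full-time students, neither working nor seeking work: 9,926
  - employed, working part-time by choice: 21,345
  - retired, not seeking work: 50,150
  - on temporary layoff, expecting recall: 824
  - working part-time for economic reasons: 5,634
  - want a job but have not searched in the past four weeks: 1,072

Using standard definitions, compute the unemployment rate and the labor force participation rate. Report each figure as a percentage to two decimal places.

Employed = 118,644 + 21,345 + 5,634 = 145,623 (anyone who worked, including part-time for economic reasons, counts as employed).
Unemployed = 6,505 + 824 = 7,329 (jobless and actively searching, or on temporary layoff).
Labor force = 145,623 + 7,329 = 152,952.
Not in labor force = 17,850 + 9,926 + 50,150 + 1,072 = 78,998 (those not working and not actively searching are outside the labor force — including those who want a job but have given up searching).
Civilian working-age population = 152,952 + 78,998 = 231,950.
Unemployment rate = 7,329 / 152,952 = 4.79%.
Labor force participation rate = 152,952 / 231,950 = 65.94%.

Unemployment rate ≈ 4.79%; labor force participation rate ≈ 65.94%.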